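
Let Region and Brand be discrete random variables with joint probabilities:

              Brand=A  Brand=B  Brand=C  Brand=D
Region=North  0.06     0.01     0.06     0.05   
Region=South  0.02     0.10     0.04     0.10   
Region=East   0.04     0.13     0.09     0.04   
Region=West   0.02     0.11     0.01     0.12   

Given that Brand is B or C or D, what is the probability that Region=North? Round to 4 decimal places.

0.1395

P(Brand=B) = 0.01 + 0.10 + 0.13 + 0.11 = 0.35.
P(Brand=C) = 0.06 + 0.04 + 0.09 + 0.01 = 0.20.
P(Brand=D) = 0.05 + 0.10 + 0.04 + 0.12 = 0.31.
P(Brand ∈ {B, C, D}) = 0.35 + 0.20 + 0.31 = 0.86; P(Region=North, Brand ∈ {B, C, D}) = 0.01 + 0.06 + 0.05 = 0.12.
P(Region=North | Brand ∈ {B, C, D}) = 0.12/0.86 = 0.1395.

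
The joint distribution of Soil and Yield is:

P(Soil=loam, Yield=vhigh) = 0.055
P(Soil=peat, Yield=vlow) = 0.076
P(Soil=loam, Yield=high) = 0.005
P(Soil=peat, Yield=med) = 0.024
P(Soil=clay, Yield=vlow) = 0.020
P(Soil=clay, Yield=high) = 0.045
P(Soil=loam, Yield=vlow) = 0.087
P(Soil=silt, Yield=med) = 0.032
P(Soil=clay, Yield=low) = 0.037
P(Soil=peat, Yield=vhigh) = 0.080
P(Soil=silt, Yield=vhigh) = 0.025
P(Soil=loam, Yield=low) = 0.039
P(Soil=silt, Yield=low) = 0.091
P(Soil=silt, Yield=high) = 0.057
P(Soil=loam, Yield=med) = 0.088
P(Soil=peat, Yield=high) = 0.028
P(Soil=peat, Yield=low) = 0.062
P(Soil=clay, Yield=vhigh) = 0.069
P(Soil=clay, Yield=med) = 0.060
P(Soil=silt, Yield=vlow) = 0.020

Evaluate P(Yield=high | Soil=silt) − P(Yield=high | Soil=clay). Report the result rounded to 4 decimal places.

0.0585

P(Soil=silt) = 0.020 + 0.091 + 0.032 + 0.057 + 0.025 = 0.225; P(Yield=high | Soil=silt) = 0.057/0.225 = 0.25333.
P(Soil=clay) = 0.020 + 0.037 + 0.060 + 0.045 + 0.069 = 0.231; P(Yield=high | Soil=clay) = 0.045/0.231 = 0.19481.
Difference = 0.0585.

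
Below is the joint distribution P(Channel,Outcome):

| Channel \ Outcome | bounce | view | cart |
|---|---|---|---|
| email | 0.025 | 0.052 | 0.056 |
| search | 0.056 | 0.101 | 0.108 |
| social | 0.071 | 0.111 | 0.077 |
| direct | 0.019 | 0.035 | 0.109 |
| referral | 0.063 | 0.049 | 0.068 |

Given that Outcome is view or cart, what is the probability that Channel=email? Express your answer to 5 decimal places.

0.14099

P(Outcome=view) = 0.052 + 0.101 + 0.111 + 0.035 + 0.049 = 0.348.
P(Outcome=cart) = 0.056 + 0.108 + 0.077 + 0.109 + 0.068 = 0.418.
P(Outcome ∈ {view, cart}) = 0.348 + 0.418 = 0.766; P(Channel=email, Outcome ∈ {view, cart}) = 0.052 + 0.056 = 0.108.
P(Channel=email | Outcome ∈ {view, cart}) = 0.108/0.766 = 0.14099.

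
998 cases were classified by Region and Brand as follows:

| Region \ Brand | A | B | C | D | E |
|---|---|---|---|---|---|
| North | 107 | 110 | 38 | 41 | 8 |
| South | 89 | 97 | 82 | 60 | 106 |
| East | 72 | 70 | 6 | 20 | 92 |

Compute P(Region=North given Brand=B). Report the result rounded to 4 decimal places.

Total with Brand=B: 110 + 97 + 70 = 277.
P(Region=North | Brand=B) = 110/277 = 0.3971.

0.3971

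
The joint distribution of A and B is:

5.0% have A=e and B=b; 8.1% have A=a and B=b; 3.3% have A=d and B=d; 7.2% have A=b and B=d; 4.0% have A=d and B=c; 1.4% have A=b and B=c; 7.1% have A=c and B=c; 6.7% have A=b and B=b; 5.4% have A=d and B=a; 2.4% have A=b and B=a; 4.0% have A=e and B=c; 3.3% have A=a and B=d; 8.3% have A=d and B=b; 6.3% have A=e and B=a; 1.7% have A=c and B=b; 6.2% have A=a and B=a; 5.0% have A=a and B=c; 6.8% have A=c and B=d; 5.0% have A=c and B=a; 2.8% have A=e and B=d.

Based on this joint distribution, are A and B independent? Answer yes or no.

P(A=c) = 0.206 and P(B=b) = 0.298, so their product is 0.06139, but P(A=c, B=b) = 0.017. Since these differ, A and B are not independent.

no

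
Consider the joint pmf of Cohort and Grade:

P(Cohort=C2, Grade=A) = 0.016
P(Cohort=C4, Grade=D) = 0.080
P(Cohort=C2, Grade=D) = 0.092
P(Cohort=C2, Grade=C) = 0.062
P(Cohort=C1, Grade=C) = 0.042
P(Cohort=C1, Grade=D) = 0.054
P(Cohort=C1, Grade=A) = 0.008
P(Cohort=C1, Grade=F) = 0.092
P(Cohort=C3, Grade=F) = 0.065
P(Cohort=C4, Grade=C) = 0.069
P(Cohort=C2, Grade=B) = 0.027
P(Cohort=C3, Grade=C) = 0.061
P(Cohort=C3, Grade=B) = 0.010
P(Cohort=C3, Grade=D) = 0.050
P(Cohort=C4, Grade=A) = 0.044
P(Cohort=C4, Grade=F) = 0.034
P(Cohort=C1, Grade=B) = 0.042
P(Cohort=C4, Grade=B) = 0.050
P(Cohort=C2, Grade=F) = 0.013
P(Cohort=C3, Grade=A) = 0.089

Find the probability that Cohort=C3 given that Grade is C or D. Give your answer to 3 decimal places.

0.218

P(Grade=C) = 0.042 + 0.062 + 0.061 + 0.069 = 0.234.
P(Grade=D) = 0.054 + 0.092 + 0.050 + 0.080 = 0.276.
P(Grade ∈ {C, D}) = 0.234 + 0.276 = 0.510; P(Cohort=C3, Grade ∈ {C, D}) = 0.061 + 0.050 = 0.111.
P(Cohort=C3 | Grade ∈ {C, D}) = 0.111/0.510 = 0.218.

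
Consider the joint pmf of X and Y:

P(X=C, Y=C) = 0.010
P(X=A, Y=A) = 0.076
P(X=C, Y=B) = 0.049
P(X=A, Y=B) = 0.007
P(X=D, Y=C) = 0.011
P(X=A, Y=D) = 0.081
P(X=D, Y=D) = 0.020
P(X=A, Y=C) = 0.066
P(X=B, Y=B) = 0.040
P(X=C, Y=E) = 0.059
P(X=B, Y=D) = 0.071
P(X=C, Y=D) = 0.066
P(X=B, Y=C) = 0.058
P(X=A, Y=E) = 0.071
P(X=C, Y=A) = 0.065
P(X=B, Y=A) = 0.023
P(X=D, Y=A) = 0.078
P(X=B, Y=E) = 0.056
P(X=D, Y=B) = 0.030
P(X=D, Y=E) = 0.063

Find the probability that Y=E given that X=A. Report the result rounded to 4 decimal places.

0.2359

P(X=A) = 0.076 + 0.007 + 0.066 + 0.081 + 0.071 = 0.301.
P(Y=E | X=A) = 0.071/0.301 = 0.2359.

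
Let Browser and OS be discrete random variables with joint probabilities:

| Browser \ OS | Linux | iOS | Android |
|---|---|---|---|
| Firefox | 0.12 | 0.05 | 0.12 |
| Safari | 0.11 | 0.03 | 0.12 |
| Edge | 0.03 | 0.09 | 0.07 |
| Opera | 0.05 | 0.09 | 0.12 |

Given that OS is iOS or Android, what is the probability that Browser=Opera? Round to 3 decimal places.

0.304

P(OS=iOS) = 0.05 + 0.03 + 0.09 + 0.09 = 0.26.
P(OS=Android) = 0.12 + 0.12 + 0.07 + 0.12 = 0.43.
P(OS ∈ {iOS, Android}) = 0.26 + 0.43 = 0.69; P(Browser=Opera, OS ∈ {iOS, Android}) = 0.09 + 0.12 = 0.21.
P(Browser=Opera | OS ∈ {iOS, Android}) = 0.21/0.69 = 0.304.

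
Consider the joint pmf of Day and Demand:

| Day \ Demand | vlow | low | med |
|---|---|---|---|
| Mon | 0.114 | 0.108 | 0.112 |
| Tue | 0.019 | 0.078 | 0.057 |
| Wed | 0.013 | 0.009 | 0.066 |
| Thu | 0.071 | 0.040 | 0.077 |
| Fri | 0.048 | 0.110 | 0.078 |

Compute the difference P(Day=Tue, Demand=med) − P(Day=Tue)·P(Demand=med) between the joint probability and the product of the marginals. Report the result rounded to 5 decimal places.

-0.00306

P(Day=Tue) = 0.019 + 0.078 + 0.057 = 0.154.
P(Demand=med) = 0.112 + 0.057 + 0.066 + 0.077 + 0.078 = 0.390.
P(Day=Tue, Demand=med) − P(Day=Tue)P(Demand=med) = 0.057 − 0.154×0.390 = -0.00306.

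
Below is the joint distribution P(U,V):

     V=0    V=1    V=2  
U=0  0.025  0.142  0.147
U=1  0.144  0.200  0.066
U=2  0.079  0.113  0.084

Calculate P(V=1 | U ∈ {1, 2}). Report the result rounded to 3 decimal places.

0.456

P(U=1) = 0.144 + 0.200 + 0.066 = 0.410.
P(U=2) = 0.079 + 0.113 + 0.084 = 0.276.
P(U ∈ {1, 2}) = 0.410 + 0.276 = 0.686; P(V=1, U ∈ {1, 2}) = 0.200 + 0.113 = 0.313.
P(V=1 | U ∈ {1, 2}) = 0.313/0.686 = 0.456.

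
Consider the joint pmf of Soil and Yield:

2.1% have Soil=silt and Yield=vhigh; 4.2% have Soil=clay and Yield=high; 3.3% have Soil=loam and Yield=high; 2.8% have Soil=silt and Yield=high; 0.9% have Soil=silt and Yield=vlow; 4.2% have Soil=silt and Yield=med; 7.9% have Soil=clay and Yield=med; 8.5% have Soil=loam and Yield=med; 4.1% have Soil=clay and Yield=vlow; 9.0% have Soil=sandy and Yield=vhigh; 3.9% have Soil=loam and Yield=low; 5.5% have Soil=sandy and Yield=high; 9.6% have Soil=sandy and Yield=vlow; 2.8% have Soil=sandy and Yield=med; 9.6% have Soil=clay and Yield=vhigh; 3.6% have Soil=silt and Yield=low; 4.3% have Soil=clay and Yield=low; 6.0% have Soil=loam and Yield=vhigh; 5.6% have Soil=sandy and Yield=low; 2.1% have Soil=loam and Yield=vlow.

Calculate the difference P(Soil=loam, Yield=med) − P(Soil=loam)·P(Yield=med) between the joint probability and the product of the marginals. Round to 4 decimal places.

0.0293

P(Soil=loam) = 0.021 + 0.039 + 0.085 + 0.033 + 0.060 = 0.238.
P(Yield=med) = 0.028 + 0.085 + 0.079 + 0.042 = 0.234.
P(Soil=loam, Yield=med) − P(Soil=loam)P(Yield=med) = 0.085 − 0.238×0.234 = 0.0293.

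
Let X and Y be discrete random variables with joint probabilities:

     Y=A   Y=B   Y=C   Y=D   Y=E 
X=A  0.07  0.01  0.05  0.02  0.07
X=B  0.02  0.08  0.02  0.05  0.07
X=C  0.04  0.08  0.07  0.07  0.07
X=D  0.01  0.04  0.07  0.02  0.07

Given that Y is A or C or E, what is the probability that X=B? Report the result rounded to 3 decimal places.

0.175

P(Y=A) = 0.07 + 0.02 + 0.04 + 0.01 = 0.14.
P(Y=C) = 0.05 + 0.02 + 0.07 + 0.07 = 0.21.
P(Y=E) = 0.07 + 0.07 + 0.07 + 0.07 = 0.28.
P(Y ∈ {A, C, E}) = 0.14 + 0.21 + 0.28 = 0.63; P(X=B, Y ∈ {A, C, E}) = 0.02 + 0.02 + 0.07 = 0.11.
P(X=B | Y ∈ {A, C, E}) = 0.11/0.63 = 0.175.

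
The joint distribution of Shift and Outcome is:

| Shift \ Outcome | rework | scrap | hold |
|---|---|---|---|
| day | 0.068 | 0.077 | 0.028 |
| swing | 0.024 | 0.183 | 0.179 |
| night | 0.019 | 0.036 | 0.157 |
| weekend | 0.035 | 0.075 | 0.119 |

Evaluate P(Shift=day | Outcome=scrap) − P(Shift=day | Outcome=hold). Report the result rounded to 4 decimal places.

0.1496

P(Outcome=scrap) = 0.077 + 0.183 + 0.036 + 0.075 = 0.371; P(Shift=day | Outcome=scrap) = 0.077/0.371 = 0.20755.
P(Outcome=hold) = 0.028 + 0.179 + 0.157 + 0.119 = 0.483; P(Shift=day | Outcome=hold) = 0.028/0.483 = 0.05797.
Difference = 0.1496.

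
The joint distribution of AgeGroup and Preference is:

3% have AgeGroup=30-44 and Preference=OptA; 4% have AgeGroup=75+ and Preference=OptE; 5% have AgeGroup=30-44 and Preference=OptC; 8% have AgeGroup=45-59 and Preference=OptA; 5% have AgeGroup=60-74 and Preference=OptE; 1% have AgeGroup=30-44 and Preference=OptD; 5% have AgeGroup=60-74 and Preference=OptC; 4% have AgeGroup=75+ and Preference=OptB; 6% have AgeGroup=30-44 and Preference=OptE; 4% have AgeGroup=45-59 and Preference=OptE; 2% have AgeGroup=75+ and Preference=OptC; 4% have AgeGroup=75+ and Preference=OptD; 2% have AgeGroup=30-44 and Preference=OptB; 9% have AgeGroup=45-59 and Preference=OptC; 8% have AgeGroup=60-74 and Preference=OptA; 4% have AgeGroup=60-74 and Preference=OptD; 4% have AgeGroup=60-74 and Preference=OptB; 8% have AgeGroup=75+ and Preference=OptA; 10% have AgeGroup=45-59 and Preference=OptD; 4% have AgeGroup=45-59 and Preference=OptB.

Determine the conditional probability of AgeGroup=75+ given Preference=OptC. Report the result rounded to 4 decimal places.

P(Preference=OptC) = 0.05 + 0.09 + 0.05 + 0.02 = 0.21.
P(AgeGroup=75+ | Preference=OptC) = 0.02/0.21 = 0.0952.

0.0952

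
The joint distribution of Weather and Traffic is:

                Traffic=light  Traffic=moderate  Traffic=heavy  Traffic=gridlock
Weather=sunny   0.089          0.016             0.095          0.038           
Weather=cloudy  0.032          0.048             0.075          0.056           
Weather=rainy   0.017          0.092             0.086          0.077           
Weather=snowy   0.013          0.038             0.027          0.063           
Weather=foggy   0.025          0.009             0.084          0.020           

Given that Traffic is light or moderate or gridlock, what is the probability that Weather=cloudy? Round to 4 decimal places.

P(Traffic=light) = 0.089 + 0.032 + 0.017 + 0.013 + 0.025 = 0.176.
P(Traffic=moderate) = 0.016 + 0.048 + 0.092 + 0.038 + 0.009 = 0.203.
P(Traffic=gridlock) = 0.038 + 0.056 + 0.077 + 0.063 + 0.020 = 0.254.
P(Traffic ∈ {light, moderate, gridlock}) = 0.176 + 0.203 + 0.254 = 0.633; P(Weather=cloudy, Traffic ∈ {light, moderate, gridlock}) = 0.032 + 0.048 + 0.056 = 0.136.
P(Weather=cloudy | Traffic ∈ {light, moderate, gridlock}) = 0.136/0.633 = 0.2148.

0.2148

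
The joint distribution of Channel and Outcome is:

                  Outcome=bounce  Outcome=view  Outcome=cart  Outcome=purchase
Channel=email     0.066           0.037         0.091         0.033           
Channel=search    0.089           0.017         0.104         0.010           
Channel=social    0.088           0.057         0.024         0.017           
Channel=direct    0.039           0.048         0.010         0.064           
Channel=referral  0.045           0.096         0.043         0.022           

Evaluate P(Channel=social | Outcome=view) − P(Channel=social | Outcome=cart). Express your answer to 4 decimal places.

0.1353

P(Outcome=view) = 0.037 + 0.017 + 0.057 + 0.048 + 0.096 = 0.255; P(Channel=social | Outcome=view) = 0.057/0.255 = 0.22353.
P(Outcome=cart) = 0.091 + 0.104 + 0.024 + 0.010 + 0.043 = 0.272; P(Channel=social | Outcome=cart) = 0.024/0.272 = 0.08824.
Difference = 0.1353.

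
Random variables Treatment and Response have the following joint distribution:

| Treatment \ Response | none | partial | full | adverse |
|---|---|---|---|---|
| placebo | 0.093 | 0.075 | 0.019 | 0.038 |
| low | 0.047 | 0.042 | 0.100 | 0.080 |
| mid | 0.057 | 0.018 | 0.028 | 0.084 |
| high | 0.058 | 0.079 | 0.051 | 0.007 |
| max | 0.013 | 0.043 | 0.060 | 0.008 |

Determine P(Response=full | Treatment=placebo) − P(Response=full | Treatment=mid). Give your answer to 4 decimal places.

-0.0653

P(Treatment=placebo) = 0.093 + 0.075 + 0.019 + 0.038 = 0.225; P(Response=full | Treatment=placebo) = 0.019/0.225 = 0.08444.
P(Treatment=mid) = 0.057 + 0.018 + 0.028 + 0.084 = 0.187; P(Response=full | Treatment=mid) = 0.028/0.187 = 0.14973.
Difference = -0.0653.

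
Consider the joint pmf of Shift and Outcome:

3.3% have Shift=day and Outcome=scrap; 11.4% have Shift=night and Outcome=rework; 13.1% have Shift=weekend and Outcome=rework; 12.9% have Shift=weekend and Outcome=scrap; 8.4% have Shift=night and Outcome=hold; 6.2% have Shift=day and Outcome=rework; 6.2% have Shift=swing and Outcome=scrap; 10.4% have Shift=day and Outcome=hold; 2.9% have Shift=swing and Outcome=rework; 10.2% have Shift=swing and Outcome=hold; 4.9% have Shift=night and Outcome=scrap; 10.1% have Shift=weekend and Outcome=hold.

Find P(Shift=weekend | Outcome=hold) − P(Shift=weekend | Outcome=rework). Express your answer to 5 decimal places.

-0.13157

P(Outcome=hold) = 0.104 + 0.102 + 0.084 + 0.101 = 0.391; P(Shift=weekend | Outcome=hold) = 0.101/0.391 = 0.258312.
P(Outcome=rework) = 0.062 + 0.029 + 0.114 + 0.131 = 0.336; P(Shift=weekend | Outcome=rework) = 0.131/0.336 = 0.389881.
Difference = -0.13157.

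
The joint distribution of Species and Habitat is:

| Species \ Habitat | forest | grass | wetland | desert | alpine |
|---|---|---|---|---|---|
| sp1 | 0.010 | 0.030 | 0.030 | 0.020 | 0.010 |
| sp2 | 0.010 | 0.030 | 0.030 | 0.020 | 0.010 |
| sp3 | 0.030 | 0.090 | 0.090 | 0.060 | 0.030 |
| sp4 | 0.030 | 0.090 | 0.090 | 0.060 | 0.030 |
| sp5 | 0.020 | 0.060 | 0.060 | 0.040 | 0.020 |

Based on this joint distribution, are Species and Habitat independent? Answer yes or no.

Every cell satisfies P(Species,Habitat) = P(Species)·P(Habitat). For instance P(Species=sp1) = 0.100, P(Habitat=forest) = 0.100, and 0.100×0.100 = 0.010 matches the joint entry. So Species and Habitat are independent.

yes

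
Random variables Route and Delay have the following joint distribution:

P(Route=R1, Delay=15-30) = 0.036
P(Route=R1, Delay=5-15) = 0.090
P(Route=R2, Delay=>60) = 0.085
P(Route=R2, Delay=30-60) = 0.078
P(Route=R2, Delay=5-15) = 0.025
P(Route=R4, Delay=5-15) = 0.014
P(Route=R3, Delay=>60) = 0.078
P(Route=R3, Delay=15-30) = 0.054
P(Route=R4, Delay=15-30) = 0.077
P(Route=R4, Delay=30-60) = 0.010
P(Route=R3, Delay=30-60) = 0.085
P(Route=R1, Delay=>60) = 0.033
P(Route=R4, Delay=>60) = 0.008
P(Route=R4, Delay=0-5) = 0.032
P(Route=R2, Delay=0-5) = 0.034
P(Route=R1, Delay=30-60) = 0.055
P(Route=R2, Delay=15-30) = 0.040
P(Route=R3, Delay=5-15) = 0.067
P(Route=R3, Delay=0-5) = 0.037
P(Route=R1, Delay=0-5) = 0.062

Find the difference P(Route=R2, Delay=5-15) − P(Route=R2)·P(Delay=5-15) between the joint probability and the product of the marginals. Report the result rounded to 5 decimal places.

P(Route=R2) = 0.034 + 0.025 + 0.040 + 0.078 + 0.085 = 0.262.
P(Delay=5-15) = 0.090 + 0.025 + 0.067 + 0.014 = 0.196.
P(Route=R2, Delay=5-15) − P(Route=R2)P(Delay=5-15) = 0.025 − 0.262×0.196 = -0.02635.

-0.02635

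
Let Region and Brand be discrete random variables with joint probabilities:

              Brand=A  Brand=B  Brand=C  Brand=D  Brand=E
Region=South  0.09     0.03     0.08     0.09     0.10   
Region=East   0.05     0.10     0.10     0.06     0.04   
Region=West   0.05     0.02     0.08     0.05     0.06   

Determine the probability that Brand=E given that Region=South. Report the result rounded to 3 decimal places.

P(Region=South) = 0.09 + 0.03 + 0.08 + 0.09 + 0.10 = 0.39.
P(Brand=E | Region=South) = 0.10/0.39 = 0.256.

0.256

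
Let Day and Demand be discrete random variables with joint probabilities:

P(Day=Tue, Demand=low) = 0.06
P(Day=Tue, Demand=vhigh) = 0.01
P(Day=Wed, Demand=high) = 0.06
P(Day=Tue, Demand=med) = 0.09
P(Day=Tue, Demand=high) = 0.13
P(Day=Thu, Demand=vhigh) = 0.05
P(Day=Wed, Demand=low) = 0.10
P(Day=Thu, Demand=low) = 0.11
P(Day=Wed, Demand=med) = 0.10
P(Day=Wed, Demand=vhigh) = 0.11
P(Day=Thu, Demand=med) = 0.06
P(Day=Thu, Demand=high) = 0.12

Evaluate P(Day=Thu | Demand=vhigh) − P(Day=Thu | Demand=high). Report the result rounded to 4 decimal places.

-0.0930

P(Demand=vhigh) = 0.01 + 0.11 + 0.05 = 0.17; P(Day=Thu | Demand=vhigh) = 0.05/0.17 = 0.29412.
P(Demand=high) = 0.13 + 0.06 + 0.12 = 0.31; P(Day=Thu | Demand=high) = 0.12/0.31 = 0.38710.
Difference = -0.0930.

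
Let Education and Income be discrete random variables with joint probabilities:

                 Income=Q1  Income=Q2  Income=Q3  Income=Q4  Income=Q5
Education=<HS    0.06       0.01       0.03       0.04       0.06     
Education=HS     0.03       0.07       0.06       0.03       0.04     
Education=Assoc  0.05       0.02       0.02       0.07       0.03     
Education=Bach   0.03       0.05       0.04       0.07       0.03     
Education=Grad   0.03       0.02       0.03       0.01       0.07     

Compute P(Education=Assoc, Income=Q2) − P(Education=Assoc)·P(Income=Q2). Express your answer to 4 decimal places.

P(Education=Assoc) = 0.05 + 0.02 + 0.02 + 0.07 + 0.03 = 0.19.
P(Income=Q2) = 0.01 + 0.07 + 0.02 + 0.05 + 0.02 = 0.17.
P(Education=Assoc, Income=Q2) − P(Education=Assoc)P(Income=Q2) = 0.02 − 0.19×0.17 = -0.0123.

-0.0123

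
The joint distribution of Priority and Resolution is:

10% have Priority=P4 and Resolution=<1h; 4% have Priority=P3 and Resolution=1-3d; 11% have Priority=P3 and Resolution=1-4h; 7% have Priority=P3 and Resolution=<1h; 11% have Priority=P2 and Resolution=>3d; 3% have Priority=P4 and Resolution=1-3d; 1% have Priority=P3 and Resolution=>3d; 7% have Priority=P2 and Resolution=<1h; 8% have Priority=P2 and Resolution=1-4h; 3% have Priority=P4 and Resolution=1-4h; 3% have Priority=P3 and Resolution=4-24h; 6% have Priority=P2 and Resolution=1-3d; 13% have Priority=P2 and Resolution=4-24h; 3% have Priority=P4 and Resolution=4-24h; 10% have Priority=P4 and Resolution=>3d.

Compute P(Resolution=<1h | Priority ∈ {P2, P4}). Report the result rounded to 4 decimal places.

0.2297

P(Priority=P2) = 0.07 + 0.08 + 0.13 + 0.06 + 0.11 = 0.45.
P(Priority=P4) = 0.10 + 0.03 + 0.03 + 0.03 + 0.10 = 0.29.
P(Priority ∈ {P2, P4}) = 0.45 + 0.29 = 0.74; P(Resolution=<1h, Priority ∈ {P2, P4}) = 0.07 + 0.10 = 0.17.
P(Resolution=<1h | Priority ∈ {P2, P4}) = 0.17/0.74 = 0.2297.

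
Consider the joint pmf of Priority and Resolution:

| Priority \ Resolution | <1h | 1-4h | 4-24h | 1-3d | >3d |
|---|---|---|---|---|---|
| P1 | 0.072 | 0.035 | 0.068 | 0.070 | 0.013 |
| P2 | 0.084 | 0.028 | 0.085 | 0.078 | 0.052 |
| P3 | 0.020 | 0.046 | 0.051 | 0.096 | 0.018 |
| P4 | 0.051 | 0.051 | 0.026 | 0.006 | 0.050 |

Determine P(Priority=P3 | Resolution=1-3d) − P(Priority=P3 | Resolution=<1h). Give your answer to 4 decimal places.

P(Resolution=1-3d) = 0.070 + 0.078 + 0.096 + 0.006 = 0.250; P(Priority=P3 | Resolution=1-3d) = 0.096/0.250 = 0.38400.
P(Resolution=<1h) = 0.072 + 0.084 + 0.020 + 0.051 = 0.227; P(Priority=P3 | Resolution=<1h) = 0.020/0.227 = 0.08811.
Difference = 0.2959.

0.2959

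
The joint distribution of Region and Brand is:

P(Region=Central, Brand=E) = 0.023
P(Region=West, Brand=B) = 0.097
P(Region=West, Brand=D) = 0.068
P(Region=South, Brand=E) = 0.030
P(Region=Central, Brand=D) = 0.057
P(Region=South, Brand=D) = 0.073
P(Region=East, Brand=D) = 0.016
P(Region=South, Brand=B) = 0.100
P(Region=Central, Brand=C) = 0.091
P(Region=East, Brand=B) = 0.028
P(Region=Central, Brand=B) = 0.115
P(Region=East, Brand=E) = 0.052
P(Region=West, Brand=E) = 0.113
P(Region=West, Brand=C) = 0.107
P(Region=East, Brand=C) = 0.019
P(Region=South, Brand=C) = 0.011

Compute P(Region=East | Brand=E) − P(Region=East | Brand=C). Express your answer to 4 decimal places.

P(Brand=E) = 0.030 + 0.052 + 0.113 + 0.023 = 0.218; P(Region=East | Brand=E) = 0.052/0.218 = 0.23853.
P(Brand=C) = 0.011 + 0.019 + 0.107 + 0.091 = 0.228; P(Region=East | Brand=C) = 0.019/0.228 = 0.08333.
Difference = 0.1552.

0.1552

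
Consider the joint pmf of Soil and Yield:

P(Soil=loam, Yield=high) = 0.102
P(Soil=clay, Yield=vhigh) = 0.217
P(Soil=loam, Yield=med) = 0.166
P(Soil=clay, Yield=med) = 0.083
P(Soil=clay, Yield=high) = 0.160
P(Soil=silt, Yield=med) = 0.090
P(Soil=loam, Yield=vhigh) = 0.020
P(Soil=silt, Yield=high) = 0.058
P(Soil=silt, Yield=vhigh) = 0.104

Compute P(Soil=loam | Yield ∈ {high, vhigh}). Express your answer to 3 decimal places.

0.185

P(Yield=high) = 0.102 + 0.160 + 0.058 = 0.320.
P(Yield=vhigh) = 0.020 + 0.217 + 0.104 = 0.341.
P(Yield ∈ {high, vhigh}) = 0.320 + 0.341 = 0.661; P(Soil=loam, Yield ∈ {high, vhigh}) = 0.102 + 0.020 = 0.122.
P(Soil=loam | Yield ∈ {high, vhigh}) = 0.122/0.661 = 0.185.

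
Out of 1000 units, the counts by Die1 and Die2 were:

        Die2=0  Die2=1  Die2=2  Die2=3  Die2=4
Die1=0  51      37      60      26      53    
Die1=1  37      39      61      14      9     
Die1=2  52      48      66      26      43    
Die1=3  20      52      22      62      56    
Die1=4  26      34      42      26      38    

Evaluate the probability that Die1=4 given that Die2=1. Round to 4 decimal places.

0.1619

Total with Die2=1: 37 + 39 + 48 + 52 + 34 = 210.
P(Die1=4 | Die2=1) = 34/210 = 0.1619.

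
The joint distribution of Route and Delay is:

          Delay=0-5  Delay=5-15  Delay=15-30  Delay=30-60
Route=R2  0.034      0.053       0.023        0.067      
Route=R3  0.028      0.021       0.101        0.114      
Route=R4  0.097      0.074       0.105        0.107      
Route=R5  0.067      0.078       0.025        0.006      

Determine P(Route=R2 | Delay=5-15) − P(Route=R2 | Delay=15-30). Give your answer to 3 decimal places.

0.144

P(Delay=5-15) = 0.053 + 0.021 + 0.074 + 0.078 = 0.226; P(Route=R2 | Delay=5-15) = 0.053/0.226 = 0.2345.
P(Delay=15-30) = 0.023 + 0.101 + 0.105 + 0.025 = 0.254; P(Route=R2 | Delay=15-30) = 0.023/0.254 = 0.0906.
Difference = 0.144.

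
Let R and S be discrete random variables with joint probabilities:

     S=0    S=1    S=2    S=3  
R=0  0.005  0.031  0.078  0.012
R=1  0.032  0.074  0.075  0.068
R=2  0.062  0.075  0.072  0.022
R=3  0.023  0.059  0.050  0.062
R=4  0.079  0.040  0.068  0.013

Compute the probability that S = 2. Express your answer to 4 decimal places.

P(S=2) = 0.078 + 0.075 + 0.072 + 0.050 + 0.068 = 0.343.

0.3430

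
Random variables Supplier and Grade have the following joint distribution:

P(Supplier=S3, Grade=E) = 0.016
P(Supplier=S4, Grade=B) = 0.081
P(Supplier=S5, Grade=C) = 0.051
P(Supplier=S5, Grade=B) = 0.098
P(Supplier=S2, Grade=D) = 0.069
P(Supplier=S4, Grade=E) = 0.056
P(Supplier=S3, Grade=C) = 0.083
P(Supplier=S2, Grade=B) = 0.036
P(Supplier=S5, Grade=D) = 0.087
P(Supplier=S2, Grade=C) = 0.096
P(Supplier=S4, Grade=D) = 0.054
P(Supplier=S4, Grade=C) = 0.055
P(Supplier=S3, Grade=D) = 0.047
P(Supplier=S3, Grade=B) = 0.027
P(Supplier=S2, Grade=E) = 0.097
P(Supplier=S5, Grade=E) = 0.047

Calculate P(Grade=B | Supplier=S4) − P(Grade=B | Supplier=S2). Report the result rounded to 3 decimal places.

P(Supplier=S4) = 0.081 + 0.055 + 0.054 + 0.056 = 0.246; P(Grade=B | Supplier=S4) = 0.081/0.246 = 0.3293.
P(Supplier=S2) = 0.036 + 0.096 + 0.069 + 0.097 = 0.298; P(Grade=B | Supplier=S2) = 0.036/0.298 = 0.1208.
Difference = 0.208.

0.208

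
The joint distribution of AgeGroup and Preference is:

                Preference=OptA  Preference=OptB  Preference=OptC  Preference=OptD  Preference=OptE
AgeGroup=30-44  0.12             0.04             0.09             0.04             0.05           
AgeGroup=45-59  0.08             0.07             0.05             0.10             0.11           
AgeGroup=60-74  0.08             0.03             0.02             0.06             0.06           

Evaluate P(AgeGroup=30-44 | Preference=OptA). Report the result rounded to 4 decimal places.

0.4286

P(Preference=OptA) = 0.12 + 0.08 + 0.08 = 0.28.
P(AgeGroup=30-44 | Preference=OptA) = 0.12/0.28 = 0.4286.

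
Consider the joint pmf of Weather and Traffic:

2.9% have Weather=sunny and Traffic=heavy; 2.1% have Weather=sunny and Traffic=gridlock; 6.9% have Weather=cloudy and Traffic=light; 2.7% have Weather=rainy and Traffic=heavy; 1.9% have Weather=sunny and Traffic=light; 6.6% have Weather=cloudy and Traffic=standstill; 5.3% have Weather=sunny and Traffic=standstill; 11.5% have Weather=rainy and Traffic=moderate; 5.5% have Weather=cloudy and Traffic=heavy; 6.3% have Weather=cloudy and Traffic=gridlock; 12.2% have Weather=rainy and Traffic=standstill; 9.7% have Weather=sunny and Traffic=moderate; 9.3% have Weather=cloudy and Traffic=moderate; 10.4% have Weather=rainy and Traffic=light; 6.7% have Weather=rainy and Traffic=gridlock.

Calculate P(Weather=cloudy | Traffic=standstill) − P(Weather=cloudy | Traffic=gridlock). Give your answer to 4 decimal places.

P(Traffic=standstill) = 0.053 + 0.066 + 0.122 = 0.241; P(Weather=cloudy | Traffic=standstill) = 0.066/0.241 = 0.27386.
P(Traffic=gridlock) = 0.021 + 0.063 + 0.067 = 0.151; P(Weather=cloudy | Traffic=gridlock) = 0.063/0.151 = 0.41722.
Difference = -0.1434.

-0.1434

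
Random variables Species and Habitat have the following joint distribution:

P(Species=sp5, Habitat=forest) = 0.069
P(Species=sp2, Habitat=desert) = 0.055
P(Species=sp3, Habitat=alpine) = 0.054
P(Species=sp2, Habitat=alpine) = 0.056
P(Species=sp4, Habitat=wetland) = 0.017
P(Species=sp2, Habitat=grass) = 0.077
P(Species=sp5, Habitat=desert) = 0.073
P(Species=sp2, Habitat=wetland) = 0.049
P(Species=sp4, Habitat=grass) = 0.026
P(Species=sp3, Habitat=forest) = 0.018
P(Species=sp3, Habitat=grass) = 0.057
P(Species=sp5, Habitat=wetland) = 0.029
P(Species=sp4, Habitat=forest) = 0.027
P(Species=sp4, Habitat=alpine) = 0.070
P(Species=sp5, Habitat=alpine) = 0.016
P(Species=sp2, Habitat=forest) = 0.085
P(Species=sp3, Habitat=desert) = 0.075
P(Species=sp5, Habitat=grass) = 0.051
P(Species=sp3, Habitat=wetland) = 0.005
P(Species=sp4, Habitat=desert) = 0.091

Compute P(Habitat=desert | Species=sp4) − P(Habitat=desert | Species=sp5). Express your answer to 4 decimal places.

P(Species=sp4) = 0.027 + 0.026 + 0.017 + 0.091 + 0.070 = 0.231; P(Habitat=desert | Species=sp4) = 0.091/0.231 = 0.39394.
P(Species=sp5) = 0.069 + 0.051 + 0.029 + 0.073 + 0.016 = 0.238; P(Habitat=desert | Species=sp5) = 0.073/0.238 = 0.30672.
Difference = 0.0872.

0.0872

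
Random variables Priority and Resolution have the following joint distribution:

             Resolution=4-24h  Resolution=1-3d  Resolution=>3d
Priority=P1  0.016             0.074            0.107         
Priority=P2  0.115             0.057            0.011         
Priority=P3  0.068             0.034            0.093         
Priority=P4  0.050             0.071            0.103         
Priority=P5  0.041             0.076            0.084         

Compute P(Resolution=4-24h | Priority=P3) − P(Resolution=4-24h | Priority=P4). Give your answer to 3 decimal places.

0.126

P(Priority=P3) = 0.068 + 0.034 + 0.093 = 0.195; P(Resolution=4-24h | Priority=P3) = 0.068/0.195 = 0.3487.
P(Priority=P4) = 0.050 + 0.071 + 0.103 = 0.224; P(Resolution=4-24h | Priority=P4) = 0.050/0.224 = 0.2232.
Difference = 0.126.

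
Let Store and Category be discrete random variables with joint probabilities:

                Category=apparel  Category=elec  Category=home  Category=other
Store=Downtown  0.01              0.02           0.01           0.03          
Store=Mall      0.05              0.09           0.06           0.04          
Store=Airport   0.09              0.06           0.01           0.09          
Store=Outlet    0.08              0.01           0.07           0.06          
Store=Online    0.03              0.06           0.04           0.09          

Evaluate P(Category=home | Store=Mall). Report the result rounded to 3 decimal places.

P(Store=Mall) = 0.05 + 0.09 + 0.06 + 0.04 = 0.24.
P(Category=home | Store=Mall) = 0.06/0.24 = 0.250.

0.250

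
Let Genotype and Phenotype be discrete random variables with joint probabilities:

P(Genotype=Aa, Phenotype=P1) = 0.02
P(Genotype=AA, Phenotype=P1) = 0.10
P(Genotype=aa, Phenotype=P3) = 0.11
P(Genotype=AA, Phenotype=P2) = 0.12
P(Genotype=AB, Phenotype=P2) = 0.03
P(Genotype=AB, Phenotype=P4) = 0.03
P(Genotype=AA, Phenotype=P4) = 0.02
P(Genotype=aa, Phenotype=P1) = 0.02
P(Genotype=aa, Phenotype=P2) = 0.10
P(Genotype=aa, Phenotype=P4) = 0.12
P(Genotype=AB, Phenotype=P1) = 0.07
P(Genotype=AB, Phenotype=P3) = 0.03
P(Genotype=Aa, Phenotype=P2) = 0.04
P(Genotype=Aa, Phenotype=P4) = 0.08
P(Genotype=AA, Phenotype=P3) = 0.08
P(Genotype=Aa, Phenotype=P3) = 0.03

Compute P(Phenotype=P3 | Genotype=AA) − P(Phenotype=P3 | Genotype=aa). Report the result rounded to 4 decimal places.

-0.0643

P(Genotype=AA) = 0.10 + 0.12 + 0.08 + 0.02 = 0.32; P(Phenotype=P3 | Genotype=AA) = 0.08/0.32 = 0.25000.
P(Genotype=aa) = 0.02 + 0.10 + 0.11 + 0.12 = 0.35; P(Phenotype=P3 | Genotype=aa) = 0.11/0.35 = 0.31429.
Difference = -0.0643.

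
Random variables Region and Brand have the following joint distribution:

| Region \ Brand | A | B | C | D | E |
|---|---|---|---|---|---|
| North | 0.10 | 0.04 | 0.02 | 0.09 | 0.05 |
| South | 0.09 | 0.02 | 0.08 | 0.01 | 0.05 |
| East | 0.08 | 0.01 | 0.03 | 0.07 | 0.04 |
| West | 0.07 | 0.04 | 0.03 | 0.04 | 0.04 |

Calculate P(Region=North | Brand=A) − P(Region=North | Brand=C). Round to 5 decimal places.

P(Brand=A) = 0.10 + 0.09 + 0.08 + 0.07 = 0.34; P(Region=North | Brand=A) = 0.10/0.34 = 0.294118.
P(Brand=C) = 0.02 + 0.08 + 0.03 + 0.03 = 0.16; P(Region=North | Brand=C) = 0.02/0.16 = 0.125000.
Difference = 0.16912.

0.16912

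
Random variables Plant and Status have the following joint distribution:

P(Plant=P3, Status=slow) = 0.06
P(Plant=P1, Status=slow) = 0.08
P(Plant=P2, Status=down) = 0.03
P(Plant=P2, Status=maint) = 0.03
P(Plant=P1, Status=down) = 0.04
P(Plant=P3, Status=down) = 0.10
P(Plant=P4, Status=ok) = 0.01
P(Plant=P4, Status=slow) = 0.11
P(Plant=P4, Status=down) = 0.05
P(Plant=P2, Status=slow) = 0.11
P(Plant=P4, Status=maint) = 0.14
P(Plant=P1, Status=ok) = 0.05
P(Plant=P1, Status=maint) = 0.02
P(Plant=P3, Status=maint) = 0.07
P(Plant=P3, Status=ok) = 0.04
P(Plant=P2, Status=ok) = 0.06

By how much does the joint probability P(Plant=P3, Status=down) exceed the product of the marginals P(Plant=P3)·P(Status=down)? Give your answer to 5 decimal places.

0.04060

P(Plant=P3) = 0.04 + 0.06 + 0.10 + 0.07 = 0.27.
P(Status=down) = 0.04 + 0.03 + 0.10 + 0.05 = 0.22.
P(Plant=P3, Status=down) − P(Plant=P3)P(Status=down) = 0.10 − 0.27×0.22 = 0.04060.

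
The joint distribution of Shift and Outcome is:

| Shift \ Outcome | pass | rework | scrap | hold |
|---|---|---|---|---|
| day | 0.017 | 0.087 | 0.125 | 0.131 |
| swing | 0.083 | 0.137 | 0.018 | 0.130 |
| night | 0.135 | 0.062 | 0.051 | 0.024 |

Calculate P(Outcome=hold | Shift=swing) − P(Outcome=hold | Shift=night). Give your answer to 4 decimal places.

P(Shift=swing) = 0.083 + 0.137 + 0.018 + 0.130 = 0.368; P(Outcome=hold | Shift=swing) = 0.130/0.368 = 0.35326.
P(Shift=night) = 0.135 + 0.062 + 0.051 + 0.024 = 0.272; P(Outcome=hold | Shift=night) = 0.024/0.272 = 0.08824.
Difference = 0.2650.

0.2650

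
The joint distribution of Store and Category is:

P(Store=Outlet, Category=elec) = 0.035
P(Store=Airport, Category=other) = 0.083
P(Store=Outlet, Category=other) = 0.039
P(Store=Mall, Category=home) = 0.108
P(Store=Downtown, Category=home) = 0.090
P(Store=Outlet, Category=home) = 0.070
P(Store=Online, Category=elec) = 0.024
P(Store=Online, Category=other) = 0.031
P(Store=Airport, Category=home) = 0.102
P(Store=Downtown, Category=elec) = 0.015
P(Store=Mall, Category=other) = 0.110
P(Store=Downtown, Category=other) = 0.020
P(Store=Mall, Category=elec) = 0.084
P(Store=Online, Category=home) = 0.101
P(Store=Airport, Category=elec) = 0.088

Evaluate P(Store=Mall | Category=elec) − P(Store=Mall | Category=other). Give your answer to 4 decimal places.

P(Category=elec) = 0.015 + 0.084 + 0.088 + 0.035 + 0.024 = 0.246; P(Store=Mall | Category=elec) = 0.084/0.246 = 0.34146.
P(Category=other) = 0.020 + 0.110 + 0.083 + 0.039 + 0.031 = 0.283; P(Store=Mall | Category=other) = 0.110/0.283 = 0.38869.
Difference = -0.0472.

-0.0472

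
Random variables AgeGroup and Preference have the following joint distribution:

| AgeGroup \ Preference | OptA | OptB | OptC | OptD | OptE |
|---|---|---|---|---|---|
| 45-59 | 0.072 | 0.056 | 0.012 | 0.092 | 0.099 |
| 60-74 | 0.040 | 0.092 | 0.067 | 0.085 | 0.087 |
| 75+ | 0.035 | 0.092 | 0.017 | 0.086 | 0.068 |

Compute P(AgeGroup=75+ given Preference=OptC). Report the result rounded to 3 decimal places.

0.177

P(Preference=OptC) = 0.012 + 0.067 + 0.017 = 0.096.
P(AgeGroup=75+ | Preference=OptC) = 0.017/0.096 = 0.177.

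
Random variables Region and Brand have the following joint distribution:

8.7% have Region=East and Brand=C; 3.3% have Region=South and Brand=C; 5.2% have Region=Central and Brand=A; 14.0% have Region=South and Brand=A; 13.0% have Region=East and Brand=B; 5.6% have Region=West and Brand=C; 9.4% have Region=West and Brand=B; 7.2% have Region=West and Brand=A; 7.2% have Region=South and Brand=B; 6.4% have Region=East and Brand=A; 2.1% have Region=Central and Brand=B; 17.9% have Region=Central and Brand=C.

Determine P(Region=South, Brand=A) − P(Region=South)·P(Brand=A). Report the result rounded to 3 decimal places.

P(Region=South) = 0.140 + 0.072 + 0.033 = 0.245.
P(Brand=A) = 0.140 + 0.064 + 0.072 + 0.052 = 0.328.
P(Region=South, Brand=A) − P(Region=South)P(Brand=A) = 0.140 − 0.245×0.328 = 0.060.

0.060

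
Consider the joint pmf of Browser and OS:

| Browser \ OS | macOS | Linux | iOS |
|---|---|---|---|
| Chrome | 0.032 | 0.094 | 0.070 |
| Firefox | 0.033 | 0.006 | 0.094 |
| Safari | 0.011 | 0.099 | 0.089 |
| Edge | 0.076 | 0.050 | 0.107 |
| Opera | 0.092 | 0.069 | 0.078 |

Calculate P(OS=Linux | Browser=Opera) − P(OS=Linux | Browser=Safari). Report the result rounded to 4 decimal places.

P(Browser=Opera) = 0.092 + 0.069 + 0.078 = 0.239; P(OS=Linux | Browser=Opera) = 0.069/0.239 = 0.28870.
P(Browser=Safari) = 0.011 + 0.099 + 0.089 = 0.199; P(OS=Linux | Browser=Safari) = 0.099/0.199 = 0.49749.
Difference = -0.2088.

-0.2088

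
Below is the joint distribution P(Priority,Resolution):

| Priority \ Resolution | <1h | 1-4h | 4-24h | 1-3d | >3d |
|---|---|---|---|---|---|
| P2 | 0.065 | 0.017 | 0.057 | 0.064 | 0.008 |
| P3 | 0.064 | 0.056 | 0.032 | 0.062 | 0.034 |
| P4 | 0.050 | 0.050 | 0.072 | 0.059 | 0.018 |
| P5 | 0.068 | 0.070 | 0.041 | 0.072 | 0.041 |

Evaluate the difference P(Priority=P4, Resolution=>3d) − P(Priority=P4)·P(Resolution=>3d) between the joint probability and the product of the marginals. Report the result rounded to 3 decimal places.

P(Priority=P4) = 0.050 + 0.050 + 0.072 + 0.059 + 0.018 = 0.249.
P(Resolution=>3d) = 0.008 + 0.034 + 0.018 + 0.041 = 0.101.
P(Priority=P4, Resolution=>3d) − P(Priority=P4)P(Resolution=>3d) = 0.018 − 0.249×0.101 = -0.007.

-0.007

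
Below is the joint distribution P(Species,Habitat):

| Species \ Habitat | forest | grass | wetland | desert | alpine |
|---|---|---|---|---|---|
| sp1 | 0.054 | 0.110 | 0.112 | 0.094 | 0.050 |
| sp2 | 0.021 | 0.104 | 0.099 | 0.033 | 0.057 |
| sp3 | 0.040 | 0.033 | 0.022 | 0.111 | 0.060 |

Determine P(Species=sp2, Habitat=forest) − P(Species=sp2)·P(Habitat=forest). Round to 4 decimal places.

P(Species=sp2) = 0.021 + 0.104 + 0.099 + 0.033 + 0.057 = 0.314.
P(Habitat=forest) = 0.054 + 0.021 + 0.040 = 0.115.
P(Species=sp2, Habitat=forest) − P(Species=sp2)P(Habitat=forest) = 0.021 − 0.314×0.115 = -0.0151.

-0.0151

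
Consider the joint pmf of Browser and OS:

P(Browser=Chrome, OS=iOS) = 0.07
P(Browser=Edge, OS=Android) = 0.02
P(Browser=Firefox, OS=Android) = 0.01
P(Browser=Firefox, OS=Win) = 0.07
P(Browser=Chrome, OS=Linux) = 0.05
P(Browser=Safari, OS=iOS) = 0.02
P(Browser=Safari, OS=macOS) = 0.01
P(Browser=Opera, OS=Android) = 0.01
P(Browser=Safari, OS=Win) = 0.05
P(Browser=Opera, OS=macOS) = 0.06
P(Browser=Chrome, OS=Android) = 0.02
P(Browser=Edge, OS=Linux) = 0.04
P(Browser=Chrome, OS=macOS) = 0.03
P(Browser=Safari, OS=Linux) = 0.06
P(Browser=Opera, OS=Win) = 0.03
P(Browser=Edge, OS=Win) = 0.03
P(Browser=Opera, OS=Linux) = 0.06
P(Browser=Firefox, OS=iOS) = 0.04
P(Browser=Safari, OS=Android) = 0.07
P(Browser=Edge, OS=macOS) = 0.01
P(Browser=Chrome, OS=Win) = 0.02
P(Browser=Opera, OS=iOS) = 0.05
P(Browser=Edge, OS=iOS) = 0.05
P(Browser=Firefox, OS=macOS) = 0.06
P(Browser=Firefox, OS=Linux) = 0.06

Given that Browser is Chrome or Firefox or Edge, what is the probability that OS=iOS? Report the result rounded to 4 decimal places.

P(Browser=Chrome) = 0.02 + 0.03 + 0.05 + 0.07 + 0.02 = 0.19.
P(Browser=Firefox) = 0.07 + 0.06 + 0.06 + 0.04 + 0.01 = 0.24.
P(Browser=Edge) = 0.03 + 0.01 + 0.04 + 0.05 + 0.02 = 0.15.
P(Browser ∈ {Chrome, Firefox, Edge}) = 0.19 + 0.24 + 0.15 = 0.58; P(OS=iOS, Browser ∈ {Chrome, Firefox, Edge}) = 0.07 + 0.04 + 0.05 = 0.16.
P(OS=iOS | Browser ∈ {Chrome, Firefox, Edge}) = 0.16/0.58 = 0.2759.

0.2759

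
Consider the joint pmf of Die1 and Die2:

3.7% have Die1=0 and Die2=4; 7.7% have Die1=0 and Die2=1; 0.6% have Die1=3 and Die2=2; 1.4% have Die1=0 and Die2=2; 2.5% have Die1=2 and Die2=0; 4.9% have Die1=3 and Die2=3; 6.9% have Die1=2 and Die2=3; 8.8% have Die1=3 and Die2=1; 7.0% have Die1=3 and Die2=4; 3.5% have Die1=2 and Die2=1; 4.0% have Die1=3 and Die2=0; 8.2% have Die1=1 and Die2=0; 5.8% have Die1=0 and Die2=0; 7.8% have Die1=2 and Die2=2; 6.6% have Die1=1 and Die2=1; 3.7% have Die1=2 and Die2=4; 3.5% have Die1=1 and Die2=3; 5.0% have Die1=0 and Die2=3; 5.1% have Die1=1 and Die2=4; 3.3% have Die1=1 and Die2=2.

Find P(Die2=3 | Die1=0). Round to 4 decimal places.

P(Die1=0) = 0.058 + 0.077 + 0.014 + 0.050 + 0.037 = 0.236.
P(Die2=3 | Die1=0) = 0.050/0.236 = 0.2119.

0.2119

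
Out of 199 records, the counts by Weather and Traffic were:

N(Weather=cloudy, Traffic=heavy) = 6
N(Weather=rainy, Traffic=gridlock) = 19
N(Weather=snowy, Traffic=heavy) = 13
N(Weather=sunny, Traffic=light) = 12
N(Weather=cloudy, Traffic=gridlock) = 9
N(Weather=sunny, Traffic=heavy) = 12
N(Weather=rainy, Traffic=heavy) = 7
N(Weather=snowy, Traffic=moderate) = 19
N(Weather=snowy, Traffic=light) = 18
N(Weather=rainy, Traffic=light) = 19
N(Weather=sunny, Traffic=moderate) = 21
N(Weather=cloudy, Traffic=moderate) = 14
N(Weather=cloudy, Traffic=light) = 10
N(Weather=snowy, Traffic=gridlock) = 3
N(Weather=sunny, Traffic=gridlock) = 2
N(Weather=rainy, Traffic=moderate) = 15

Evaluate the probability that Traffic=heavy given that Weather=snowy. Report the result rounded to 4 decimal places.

0.2453

Total with Weather=snowy: 18 + 19 + 13 + 3 = 53.
P(Traffic=heavy | Weather=snowy) = 13/53 = 0.2453.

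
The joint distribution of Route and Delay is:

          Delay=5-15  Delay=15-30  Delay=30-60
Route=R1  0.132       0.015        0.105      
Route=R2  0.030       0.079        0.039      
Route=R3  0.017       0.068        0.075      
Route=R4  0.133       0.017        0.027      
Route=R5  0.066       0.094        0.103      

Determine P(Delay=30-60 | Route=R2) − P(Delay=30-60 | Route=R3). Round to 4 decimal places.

-0.2052

P(Route=R2) = 0.030 + 0.079 + 0.039 = 0.148; P(Delay=30-60 | Route=R2) = 0.039/0.148 = 0.26351.
P(Route=R3) = 0.017 + 0.068 + 0.075 = 0.160; P(Delay=30-60 | Route=R3) = 0.075/0.160 = 0.46875.
Difference = -0.2052.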